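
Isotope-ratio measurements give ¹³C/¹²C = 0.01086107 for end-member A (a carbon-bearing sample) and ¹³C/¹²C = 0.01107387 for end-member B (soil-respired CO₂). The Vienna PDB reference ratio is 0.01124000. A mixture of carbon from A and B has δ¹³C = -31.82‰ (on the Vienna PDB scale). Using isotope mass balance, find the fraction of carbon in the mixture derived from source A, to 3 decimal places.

0.900

δ_A = (0.01086107/0.01124000 − 1)×1000 = (0.966287 − 1)×1000 = -33.713‰
δ_B = (0.01107387/0.01124000 − 1)×1000 = (0.985220 − 1)×1000 = -14.780‰
f_A = (δ_mix − δ_B)/(δ_A − δ_B) = (-31.82 − (-14.780))/(-33.713 − (-14.780))
f_A = -17.040 / -18.932 = 0.9000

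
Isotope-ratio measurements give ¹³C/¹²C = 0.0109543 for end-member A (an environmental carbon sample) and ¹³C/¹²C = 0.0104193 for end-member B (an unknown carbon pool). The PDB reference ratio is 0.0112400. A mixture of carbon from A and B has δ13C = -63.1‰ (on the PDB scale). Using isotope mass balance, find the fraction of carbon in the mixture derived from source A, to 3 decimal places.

0.208

δ_A = (0.0109543/0.0112400 − 1)×1000 = (0.974582 − 1)×1000 = -25.418‰
δ_B = (0.0104193/0.0112400 − 1)×1000 = (0.926984 − 1)×1000 = -73.016‰
f_A = (δ_mix − δ_B)/(δ_A − δ_B) = (-63.1 − (-73.016))/(-25.418 − (-73.016))
f_A = 9.916 / 47.598 = 0.2083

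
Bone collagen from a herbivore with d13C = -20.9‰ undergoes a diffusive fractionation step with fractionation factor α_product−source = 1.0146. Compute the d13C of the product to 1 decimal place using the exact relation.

δ_product = (δ_source + 1000)·α − 1000
δ_product = (-20.9 + 1000) × 1.0146 − 1000
δ_product = 993.395 − 1000 = -6.61‰

-6.6‰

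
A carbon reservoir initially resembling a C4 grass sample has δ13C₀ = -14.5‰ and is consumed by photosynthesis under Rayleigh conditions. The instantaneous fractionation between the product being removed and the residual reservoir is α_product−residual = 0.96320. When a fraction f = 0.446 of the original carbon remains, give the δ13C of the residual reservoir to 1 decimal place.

Rayleigh residual: δ_res = (δ₀ + 1000)·f^(α−1) − 1000
α − 1 = -0.03680
f^(α−1) = 0.446^(-0.03680) = 1.030160
δ_res = (-14.5 + 1000) × 1.030160 − 1000 = 1015.222 − 1000 = 15.22‰

15.2‰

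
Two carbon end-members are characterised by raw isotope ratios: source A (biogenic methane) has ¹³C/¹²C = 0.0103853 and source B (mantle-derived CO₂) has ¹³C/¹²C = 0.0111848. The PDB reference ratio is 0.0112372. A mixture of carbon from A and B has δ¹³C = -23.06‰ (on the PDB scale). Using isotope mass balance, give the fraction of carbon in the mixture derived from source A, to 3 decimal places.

0.259

δ_A = (0.0103853/0.0112372 − 1)×1000 = (0.924189 − 1)×1000 = -75.811‰
δ_B = (0.0111848/0.0112372 − 1)×1000 = (0.995337 − 1)×1000 = -4.663‰
f_A = (δ_mix − δ_B)/(δ_A − δ_B) = (-23.06 − (-4.663))/(-75.811 − (-4.663))
f_A = -18.397 / -71.148 = 0.2586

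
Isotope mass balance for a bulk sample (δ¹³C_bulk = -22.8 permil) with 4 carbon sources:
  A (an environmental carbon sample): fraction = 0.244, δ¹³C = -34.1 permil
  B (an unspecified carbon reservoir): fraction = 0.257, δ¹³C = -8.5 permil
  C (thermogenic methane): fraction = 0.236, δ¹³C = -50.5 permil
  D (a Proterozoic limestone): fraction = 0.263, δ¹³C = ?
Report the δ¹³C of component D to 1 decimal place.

-1.4 permil

Isotope mass balance: δ_bulk = Σ fᵢ·δᵢ.
-22.8 = 0.244×(-34.1) + 0.257×(-8.5) + 0.236×(-50.5) + 0.263×δ_D
0.263·δ_D = -22.8 − (-22.423) = -0.377
δ_D = -0.377 / 0.263 = -1.43 permil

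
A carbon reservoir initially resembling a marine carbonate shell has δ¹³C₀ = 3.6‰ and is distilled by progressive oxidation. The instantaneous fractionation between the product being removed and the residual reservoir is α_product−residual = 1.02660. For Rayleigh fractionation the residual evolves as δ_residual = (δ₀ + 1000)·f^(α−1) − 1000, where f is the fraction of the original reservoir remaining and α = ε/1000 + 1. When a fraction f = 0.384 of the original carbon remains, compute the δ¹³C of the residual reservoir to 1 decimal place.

Rayleigh residual: δ_res = (δ₀ + 1000)·f^(α−1) − 1000
α − 1 = 0.02660
f^(α−1) = 0.384^(0.02660) = 0.974862
δ_res = (3.6 + 1000) × 0.974862 − 1000 = 978.372 − 1000 = -21.63‰

-21.6‰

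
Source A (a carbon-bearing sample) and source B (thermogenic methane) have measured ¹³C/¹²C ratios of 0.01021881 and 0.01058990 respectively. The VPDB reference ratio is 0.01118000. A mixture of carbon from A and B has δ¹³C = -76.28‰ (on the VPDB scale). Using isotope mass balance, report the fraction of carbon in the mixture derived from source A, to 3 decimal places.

δ_A = (0.01021881/0.01118000 − 1)×1000 = (0.914026 − 1)×1000 = -85.974‰
δ_B = (0.01058990/0.01118000 − 1)×1000 = (0.947218 − 1)×1000 = -52.782‰
f_A = (δ_mix − δ_B)/(δ_A − δ_B) = (-76.28 − (-52.782))/(-85.974 − (-52.782))
f_A = -23.498 / -33.192 = 0.7079

0.708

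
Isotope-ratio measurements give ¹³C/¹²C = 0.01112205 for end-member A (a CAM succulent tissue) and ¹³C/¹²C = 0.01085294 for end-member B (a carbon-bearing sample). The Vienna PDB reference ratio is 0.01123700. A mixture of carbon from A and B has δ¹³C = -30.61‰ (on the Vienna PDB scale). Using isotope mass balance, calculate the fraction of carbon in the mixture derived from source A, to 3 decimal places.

δ_A = (0.01112205/0.01123700 − 1)×1000 = (0.989770 − 1)×1000 = -10.230‰
δ_B = (0.01085294/0.01123700 − 1)×1000 = (0.965822 − 1)×1000 = -34.178‰
f_A = (δ_mix − δ_B)/(δ_A − δ_B) = (-30.61 − (-34.178))/(-10.230 − (-34.178))
f_A = 3.568 / 23.949 = 0.1490

0.149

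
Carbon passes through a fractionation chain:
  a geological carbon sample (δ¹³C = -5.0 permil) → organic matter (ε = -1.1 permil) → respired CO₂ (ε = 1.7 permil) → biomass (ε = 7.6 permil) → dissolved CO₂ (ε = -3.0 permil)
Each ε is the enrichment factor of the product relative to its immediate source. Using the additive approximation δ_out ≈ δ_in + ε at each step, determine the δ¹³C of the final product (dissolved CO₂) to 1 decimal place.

0.2 permil

step 1: δ ≈ -5.0 + (-1.1) = -6.1 permil
step 2: δ ≈ -6.1 + (1.7) = -4.4 permil
step 3: δ ≈ -4.4 + (7.6) = 3.2 permil
step 4: δ ≈ 3.2 + (-3.0) = 0.2 permil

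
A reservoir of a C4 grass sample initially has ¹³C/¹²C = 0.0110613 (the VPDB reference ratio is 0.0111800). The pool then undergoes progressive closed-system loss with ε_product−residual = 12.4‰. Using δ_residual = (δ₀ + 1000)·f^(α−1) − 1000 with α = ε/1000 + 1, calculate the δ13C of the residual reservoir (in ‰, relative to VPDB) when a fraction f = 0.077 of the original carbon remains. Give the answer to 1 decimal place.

δ₀ = (0.0110613/0.0111800 − 1)×1000 = (0.989383 − 1)×1000 = -10.617‰
α − 1 = ε/1000 = 0.0124
f^(α−1) = 0.077^(0.0124) = 0.968707
δ_res = (-10.617 + 1000) × 0.968707 − 1000 = 958.422 − 1000 = -41.58‰

-41.6‰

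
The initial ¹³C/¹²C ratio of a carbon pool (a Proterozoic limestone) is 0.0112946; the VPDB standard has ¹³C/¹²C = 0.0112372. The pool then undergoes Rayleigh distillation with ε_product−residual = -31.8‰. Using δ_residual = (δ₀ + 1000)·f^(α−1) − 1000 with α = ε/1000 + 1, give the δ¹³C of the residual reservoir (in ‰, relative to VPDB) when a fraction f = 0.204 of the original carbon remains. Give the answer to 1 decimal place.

δ₀ = (0.0112946/0.0112372 − 1)×1000 = (1.005108 − 1)×1000 = 5.108‰
α − 1 = ε/1000 = -0.0318
f^(α−1) = 0.204^(-0.0318) = 1.051850
δ_res = (5.108 + 1000) × 1.051850 − 1000 = 1057.223 − 1000 = 57.22‰

57.2‰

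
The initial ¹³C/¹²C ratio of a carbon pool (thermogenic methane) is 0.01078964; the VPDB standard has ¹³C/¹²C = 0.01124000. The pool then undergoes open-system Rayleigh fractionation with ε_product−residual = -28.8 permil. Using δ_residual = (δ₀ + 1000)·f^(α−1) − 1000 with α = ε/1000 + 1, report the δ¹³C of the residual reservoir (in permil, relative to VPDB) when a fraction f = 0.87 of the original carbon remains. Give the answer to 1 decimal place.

-36.2 permil

δ₀ = (0.01078964/0.01124000 − 1)×1000 = (0.959932 − 1)×1000 = -40.068 permil
α − 1 = ε/1000 = -0.0288
f^(α−1) = 0.87^(-0.0288) = 1.004019
δ_res = (-40.068 + 1000) × 1.004019 − 1000 = 963.790 − 1000 = -36.21 permil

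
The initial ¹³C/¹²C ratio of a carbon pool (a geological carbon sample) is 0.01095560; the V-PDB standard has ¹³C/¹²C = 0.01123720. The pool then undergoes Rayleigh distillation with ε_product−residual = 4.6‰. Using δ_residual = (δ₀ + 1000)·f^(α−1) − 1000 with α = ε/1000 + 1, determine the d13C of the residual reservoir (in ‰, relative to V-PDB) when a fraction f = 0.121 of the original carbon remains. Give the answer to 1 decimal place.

-34.5‰

δ₀ = (0.01095560/0.01123720 − 1)×1000 = (0.974940 − 1)×1000 = -25.060‰
α − 1 = ε/1000 = 0.0046
f^(α−1) = 0.121^(0.0046) = 0.990332
δ_res = (-25.060 + 1000) × 0.990332 − 1000 = 965.515 − 1000 = -34.49‰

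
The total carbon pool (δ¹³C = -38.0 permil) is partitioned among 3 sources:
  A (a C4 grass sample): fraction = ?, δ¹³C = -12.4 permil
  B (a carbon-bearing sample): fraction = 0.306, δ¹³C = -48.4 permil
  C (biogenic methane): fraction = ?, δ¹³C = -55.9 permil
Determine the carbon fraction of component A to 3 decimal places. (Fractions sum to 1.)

Let f_A and f_C be the unknown fractions; fractions sum to 1 so f_A + f_C = 0.694.
Mass balance: Σ fᵢ·δᵢ = δ_bulk ⇒ f_A·(-12.4) + f_C·(-55.9) = -38.0 − (-14.810) = -23.190
Substitute f_C = 0.694 − f_A:
f_A·(-12.4 − -55.9) = -23.190 − 0.694×(-55.9) = 15.605
f_A = 15.605 / 43.5 = 0.3587

0.359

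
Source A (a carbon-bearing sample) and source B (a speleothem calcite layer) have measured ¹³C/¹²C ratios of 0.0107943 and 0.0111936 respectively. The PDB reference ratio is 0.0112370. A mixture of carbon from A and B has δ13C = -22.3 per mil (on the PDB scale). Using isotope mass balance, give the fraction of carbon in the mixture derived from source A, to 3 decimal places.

0.519

δ_A = (0.0107943/0.0112370 − 1)×1000 = (0.960603 − 1)×1000 = -39.397 per mil
δ_B = (0.0111936/0.0112370 − 1)×1000 = (0.996138 − 1)×1000 = -3.862 per mil
f_A = (δ_mix − δ_B)/(δ_A − δ_B) = (-22.3 − (-3.862))/(-39.397 − (-3.862))
f_A = -18.438 / -35.534 = 0.5189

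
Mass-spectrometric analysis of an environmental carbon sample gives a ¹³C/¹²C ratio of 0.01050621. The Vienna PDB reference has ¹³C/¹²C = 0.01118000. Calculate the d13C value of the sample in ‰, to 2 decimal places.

-60.27‰

d13C = (R_sample / R_standard − 1) × 1000
R_sample / R_standard = 0.01050621 / 0.01118000 = 0.939733
d13C = (0.939733 − 1) × 1000 = -60.267‰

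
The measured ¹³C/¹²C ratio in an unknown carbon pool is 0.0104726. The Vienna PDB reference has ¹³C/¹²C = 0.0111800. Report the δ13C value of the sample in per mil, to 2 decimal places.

δ13C = (R_sample / R_standard − 1) × 1000
R_sample / R_standard = 0.0104726 / 0.0111800 = 0.936726
δ13C = (0.936726 − 1) × 1000 = -63.274 per mil

-63.27 per mil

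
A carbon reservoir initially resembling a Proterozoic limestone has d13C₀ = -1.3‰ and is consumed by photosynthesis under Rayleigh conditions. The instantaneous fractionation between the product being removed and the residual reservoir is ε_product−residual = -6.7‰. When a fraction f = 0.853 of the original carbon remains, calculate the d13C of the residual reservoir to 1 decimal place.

Rayleigh residual: δ_res = (δ₀ + 1000)·f^(α−1) − 1000
α = ε/1000 + 1 = 0.99330, so α − 1 = -0.00670
f^(α−1) = 0.853^(-0.00670) = 1.001066
δ_res = (-1.3 + 1000) × 1.001066 − 1000 = 999.764 − 1000 = -0.24‰

-0.2‰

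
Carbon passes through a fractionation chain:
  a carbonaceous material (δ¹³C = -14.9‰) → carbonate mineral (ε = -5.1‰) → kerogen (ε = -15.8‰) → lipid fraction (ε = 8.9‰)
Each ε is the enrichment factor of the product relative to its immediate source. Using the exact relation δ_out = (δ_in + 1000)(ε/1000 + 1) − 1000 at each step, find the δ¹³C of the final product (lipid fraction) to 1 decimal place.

-26.8‰

step 1: δ = (-14.90 + 1000)·(-5.1/1000 + 1) − 1000 = -19.92‰
step 2: δ = (-19.92 + 1000)·(-15.8/1000 + 1) − 1000 = -35.41‰
step 3: δ = (-35.41 + 1000)·(8.9/1000 + 1) − 1000 = -26.82‰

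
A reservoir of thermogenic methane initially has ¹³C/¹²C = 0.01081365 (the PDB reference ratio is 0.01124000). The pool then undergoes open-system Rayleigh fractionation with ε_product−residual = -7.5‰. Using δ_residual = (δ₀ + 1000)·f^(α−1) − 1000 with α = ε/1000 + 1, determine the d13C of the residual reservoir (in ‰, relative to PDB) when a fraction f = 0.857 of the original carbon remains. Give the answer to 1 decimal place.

-36.8‰

δ₀ = (0.01081365/0.01124000 − 1)×1000 = (0.962069 − 1)×1000 = -37.931‰
α − 1 = ε/1000 = -0.0075
f^(α−1) = 0.857^(-0.0075) = 1.001158
δ_res = (-37.931 + 1000) × 1.001158 − 1000 = 963.183 − 1000 = -36.82‰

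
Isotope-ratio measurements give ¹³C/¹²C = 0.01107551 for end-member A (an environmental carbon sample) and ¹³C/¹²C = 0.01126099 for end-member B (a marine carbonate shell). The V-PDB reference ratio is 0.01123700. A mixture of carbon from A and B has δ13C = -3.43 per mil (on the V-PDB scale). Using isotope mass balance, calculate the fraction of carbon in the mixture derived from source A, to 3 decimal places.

0.337

δ_A = (0.01107551/0.01123700 − 1)×1000 = (0.985629 − 1)×1000 = -14.371 per mil
δ_B = (0.01126099/0.01123700 − 1)×1000 = (1.002135 − 1)×1000 = 2.135 per mil
f_A = (δ_mix − δ_B)/(δ_A − δ_B) = (-3.43 − (2.135))/(-14.371 − (2.135))
f_A = -5.565 / -16.506 = 0.3371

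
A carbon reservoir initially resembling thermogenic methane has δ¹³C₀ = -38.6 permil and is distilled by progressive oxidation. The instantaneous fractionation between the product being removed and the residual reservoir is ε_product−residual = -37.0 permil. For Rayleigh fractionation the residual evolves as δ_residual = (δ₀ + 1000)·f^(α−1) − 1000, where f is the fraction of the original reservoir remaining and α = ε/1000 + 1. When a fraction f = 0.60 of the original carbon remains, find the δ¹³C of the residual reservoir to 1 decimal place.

Rayleigh residual: δ_res = (δ₀ + 1000)·f^(α−1) − 1000
α = ε/1000 + 1 = 0.96300, so α − 1 = -0.03700
f^(α−1) = 0.60^(-0.03700) = 1.019080
δ_res = (-38.6 + 1000) × 1.019080 − 1000 = 979.744 − 1000 = -20.26 permil

-20.3 permil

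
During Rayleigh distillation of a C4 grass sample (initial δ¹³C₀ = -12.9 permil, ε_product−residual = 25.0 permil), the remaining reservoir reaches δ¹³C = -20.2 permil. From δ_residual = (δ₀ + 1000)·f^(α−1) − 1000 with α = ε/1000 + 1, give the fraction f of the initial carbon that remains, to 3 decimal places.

0.743

α − 1 = ε/1000 = 0.0250
(δ_res + 1000)/(δ₀ + 1000) = (-20.2 + 1000)/(-12.9 + 1000) = 979.8/987.1 = 0.992605
f = 0.992605^(1/0.0250) = exp(ln(0.992605)/0.0250) = exp(-0.00742/0.0250)
f = exp(-0.2969) = 0.7431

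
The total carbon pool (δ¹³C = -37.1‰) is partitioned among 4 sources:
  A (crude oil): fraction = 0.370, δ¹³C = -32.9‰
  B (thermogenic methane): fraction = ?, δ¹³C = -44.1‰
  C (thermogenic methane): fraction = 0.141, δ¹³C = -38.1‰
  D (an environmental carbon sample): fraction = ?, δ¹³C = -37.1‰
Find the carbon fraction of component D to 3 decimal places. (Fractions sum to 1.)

0.287

Let f_D and f_B be the unknown fractions; fractions sum to 1 so f_D + f_B = 0.489.
Mass balance: Σ fᵢ·δᵢ = δ_bulk ⇒ f_D·(-37.1) + f_B·(-44.1) = -37.1 − (-17.545) = -19.555
Substitute f_B = 0.489 − f_D:
f_D·(-37.1 − -44.1) = -19.555 − 0.489×(-44.1) = 2.010
f_D = 2.010 / 7.0 = 0.2871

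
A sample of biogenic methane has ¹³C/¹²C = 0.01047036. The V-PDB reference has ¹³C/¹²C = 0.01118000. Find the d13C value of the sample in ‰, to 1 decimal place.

d13C = (R_sample / R_standard − 1) × 1000
R_sample / R_standard = 0.01047036 / 0.01118000 = 0.936526
d13C = (0.936526 − 1) × 1000 = -63.47‰

-63.5‰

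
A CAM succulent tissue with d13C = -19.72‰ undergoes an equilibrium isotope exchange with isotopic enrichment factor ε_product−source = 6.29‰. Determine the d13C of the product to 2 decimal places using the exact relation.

Exactly, δ_product = (δ_source + 1000)·(ε/1000 + 1) − 1000.
δ_product = (-19.72 + 1000) × (6.29/1000 + 1) − 1000
δ_product = -13.554‰

-13.55‰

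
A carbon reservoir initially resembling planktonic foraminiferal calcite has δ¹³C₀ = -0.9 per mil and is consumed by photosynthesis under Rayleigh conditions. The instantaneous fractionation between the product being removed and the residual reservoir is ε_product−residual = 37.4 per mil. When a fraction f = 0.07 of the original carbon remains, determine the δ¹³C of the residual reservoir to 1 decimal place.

Rayleigh residual: δ_res = (δ₀ + 1000)·f^(α−1) − 1000
α = ε/1000 + 1 = 1.03740, so α − 1 = 0.03740
f^(α−1) = 0.07^(0.03740) = 0.905329
δ_res = (-0.9 + 1000) × 0.905329 − 1000 = 904.515 − 1000 = -95.49 per mil

-95.5 per mil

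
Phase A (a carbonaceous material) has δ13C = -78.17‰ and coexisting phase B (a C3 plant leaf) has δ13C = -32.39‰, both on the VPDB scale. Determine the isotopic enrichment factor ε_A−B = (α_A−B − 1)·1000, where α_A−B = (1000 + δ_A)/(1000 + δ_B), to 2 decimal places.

α_A−B = (1000 + -78.17) / (1000 + -32.39) = 921.83 / 967.61 = 0.952688
ε_A−B = (0.952688 − 1) × 1000 = -47.312‰
(The approximation ε ≈ δ_A − δ_B would give -45.78‰.)

-47.31‰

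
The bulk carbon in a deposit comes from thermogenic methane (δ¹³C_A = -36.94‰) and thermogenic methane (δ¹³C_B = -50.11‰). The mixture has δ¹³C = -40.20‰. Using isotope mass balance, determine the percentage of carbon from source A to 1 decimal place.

75.2%

δ_mix = f_A·δ_A + (1 − f_A)·δ_B  ⇒  f_A = (δ_mix − δ_B)/(δ_A − δ_B)
f_A = (-40.20 − (-50.11)) / (-36.94 − (-50.11))
f_A = 9.91 / 13.17 = 0.7525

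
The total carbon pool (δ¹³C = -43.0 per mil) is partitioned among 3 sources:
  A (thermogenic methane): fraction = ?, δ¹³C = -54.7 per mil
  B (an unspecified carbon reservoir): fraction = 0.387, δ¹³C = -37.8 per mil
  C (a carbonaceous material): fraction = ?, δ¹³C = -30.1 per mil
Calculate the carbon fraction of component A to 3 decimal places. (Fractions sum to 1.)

Let f_A and f_C be the unknown fractions; fractions sum to 1 so f_A + f_C = 0.613.
Mass balance: Σ fᵢ·δᵢ = δ_bulk ⇒ f_A·(-54.7) + f_C·(-30.1) = -43.0 − (-14.629) = -28.371
Substitute f_C = 0.613 − f_A:
f_A·(-54.7 − -30.1) = -28.371 − 0.613×(-30.1) = -9.920
f_A = -9.920 / -24.6 = 0.4033

0.403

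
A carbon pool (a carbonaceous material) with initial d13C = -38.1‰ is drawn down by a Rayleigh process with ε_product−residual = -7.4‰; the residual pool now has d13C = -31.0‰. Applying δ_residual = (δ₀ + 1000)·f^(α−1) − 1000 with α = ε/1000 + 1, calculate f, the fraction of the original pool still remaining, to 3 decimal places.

α − 1 = ε/1000 = -0.0074
(δ_res + 1000)/(δ₀ + 1000) = (-31.0 + 1000)/(-38.1 + 1000) = 969.0/961.9 = 1.007381
f = 1.007381^(1/-0.0074) = exp(ln(1.007381)/-0.0074) = exp(0.00735/-0.0074)
f = exp(-0.9938) = 0.3702

0.370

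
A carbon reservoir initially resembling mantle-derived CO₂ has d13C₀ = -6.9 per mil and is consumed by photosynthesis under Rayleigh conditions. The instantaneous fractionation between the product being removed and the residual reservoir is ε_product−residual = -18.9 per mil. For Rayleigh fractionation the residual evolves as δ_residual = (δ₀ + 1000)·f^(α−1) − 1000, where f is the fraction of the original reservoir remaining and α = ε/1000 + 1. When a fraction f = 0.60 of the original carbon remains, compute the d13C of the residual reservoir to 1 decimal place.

Rayleigh residual: δ_res = (δ₀ + 1000)·f^(α−1) − 1000
α = ε/1000 + 1 = 0.98110, so α − 1 = -0.01890
f^(α−1) = 0.60^(-0.01890) = 1.009701
δ_res = (-6.9 + 1000) × 1.009701 − 1000 = 1002.734 − 1000 = 2.73 per mil

2.7 per mil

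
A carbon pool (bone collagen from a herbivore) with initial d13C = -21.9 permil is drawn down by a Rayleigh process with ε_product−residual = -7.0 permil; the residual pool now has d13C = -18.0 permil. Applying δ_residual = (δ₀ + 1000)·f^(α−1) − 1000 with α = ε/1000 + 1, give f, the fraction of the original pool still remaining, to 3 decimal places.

0.566

α − 1 = ε/1000 = -0.0070
(δ_res + 1000)/(δ₀ + 1000) = (-18.0 + 1000)/(-21.9 + 1000) = 982.0/978.1 = 1.003987
f = 1.003987^(1/-0.0070) = exp(ln(1.003987)/-0.0070) = exp(0.00398/-0.0070)
f = exp(-0.5685) = 0.5664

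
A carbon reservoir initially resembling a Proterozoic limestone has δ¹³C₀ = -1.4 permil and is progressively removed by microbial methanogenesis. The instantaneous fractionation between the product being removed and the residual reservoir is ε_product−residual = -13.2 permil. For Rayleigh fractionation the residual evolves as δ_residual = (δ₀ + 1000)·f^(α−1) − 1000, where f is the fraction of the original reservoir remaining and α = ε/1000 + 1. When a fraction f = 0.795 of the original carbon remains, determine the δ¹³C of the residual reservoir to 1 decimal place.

Rayleigh residual: δ_res = (δ₀ + 1000)·f^(α−1) − 1000
α = ε/1000 + 1 = 0.98680, so α − 1 = -0.01320
f^(α−1) = 0.795^(-0.01320) = 1.003033
δ_res = (-1.4 + 1000) × 1.003033 − 1000 = 1001.629 − 1000 = 1.63 permil

1.6 permil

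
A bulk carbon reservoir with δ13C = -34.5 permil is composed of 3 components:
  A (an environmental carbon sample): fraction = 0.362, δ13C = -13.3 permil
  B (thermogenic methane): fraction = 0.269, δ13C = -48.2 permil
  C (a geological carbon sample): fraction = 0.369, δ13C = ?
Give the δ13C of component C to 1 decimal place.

Isotope mass balance: δ_bulk = Σ fᵢ·δᵢ.
-34.5 = 0.362×(-13.3) + 0.269×(-48.2) + 0.369×δ_C
0.369·δ_C = -34.5 − (-17.780) = -16.720
δ_C = -16.720 / 0.369 = -45.31 permil

-45.3 permil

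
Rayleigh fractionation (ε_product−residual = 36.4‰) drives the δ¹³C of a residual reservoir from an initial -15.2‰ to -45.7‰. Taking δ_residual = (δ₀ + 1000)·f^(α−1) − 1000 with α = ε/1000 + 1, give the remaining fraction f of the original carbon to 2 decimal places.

0.42

α − 1 = ε/1000 = 0.0364
(δ_res + 1000)/(δ₀ + 1000) = (-45.7 + 1000)/(-15.2 + 1000) = 954.3/984.8 = 0.969029
f = 0.969029^(1/0.0364) = exp(ln(0.969029)/0.0364) = exp(-0.03146/0.0364)
f = exp(-0.8643) = 0.4213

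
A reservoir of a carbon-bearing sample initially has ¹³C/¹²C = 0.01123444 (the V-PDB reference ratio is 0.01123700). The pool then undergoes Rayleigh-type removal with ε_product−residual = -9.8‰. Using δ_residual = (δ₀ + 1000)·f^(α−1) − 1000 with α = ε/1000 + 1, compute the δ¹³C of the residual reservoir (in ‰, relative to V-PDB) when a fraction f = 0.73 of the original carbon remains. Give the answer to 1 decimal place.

δ₀ = (0.01123444/0.01123700 − 1)×1000 = (0.999772 − 1)×1000 = -0.228‰
α − 1 = ε/1000 = -0.0098
f^(α−1) = 0.73^(-0.0098) = 1.003089
δ_res = (-0.228 + 1000) × 1.003089 − 1000 = 1002.860 − 1000 = 2.86‰

2.9‰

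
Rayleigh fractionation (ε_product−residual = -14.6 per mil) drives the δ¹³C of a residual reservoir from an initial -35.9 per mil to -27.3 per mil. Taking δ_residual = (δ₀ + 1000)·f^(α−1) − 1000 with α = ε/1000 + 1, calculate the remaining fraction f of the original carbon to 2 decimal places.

0.54

α − 1 = ε/1000 = -0.0146
(δ_res + 1000)/(δ₀ + 1000) = (-27.3 + 1000)/(-35.9 + 1000) = 972.7/964.1 = 1.008920
f = 1.008920^(1/-0.0146) = exp(ln(1.008920)/-0.0146) = exp(0.00888/-0.0146)
f = exp(-0.6083) = 0.5443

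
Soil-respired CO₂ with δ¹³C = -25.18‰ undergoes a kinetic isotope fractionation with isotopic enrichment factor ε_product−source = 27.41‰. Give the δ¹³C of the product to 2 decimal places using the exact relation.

Exactly, δ_product = (δ_source + 1000)·(ε/1000 + 1) − 1000.
δ_product = (-25.18 + 1000) × (27.41/1000 + 1) − 1000
δ_product = 1.540‰

1.54‰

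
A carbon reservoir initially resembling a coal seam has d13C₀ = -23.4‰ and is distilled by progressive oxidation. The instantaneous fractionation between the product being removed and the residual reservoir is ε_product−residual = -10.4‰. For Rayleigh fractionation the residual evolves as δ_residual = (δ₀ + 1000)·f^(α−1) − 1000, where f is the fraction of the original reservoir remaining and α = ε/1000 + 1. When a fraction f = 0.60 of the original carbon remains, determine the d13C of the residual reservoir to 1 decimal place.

-18.2‰

Rayleigh residual: δ_res = (δ₀ + 1000)·f^(α−1) − 1000
α = ε/1000 + 1 = 0.98960, so α − 1 = -0.01040
f^(α−1) = 0.60^(-0.01040) = 1.005327
δ_res = (-23.4 + 1000) × 1.005327 − 1000 = 981.802 − 1000 = -18.20‰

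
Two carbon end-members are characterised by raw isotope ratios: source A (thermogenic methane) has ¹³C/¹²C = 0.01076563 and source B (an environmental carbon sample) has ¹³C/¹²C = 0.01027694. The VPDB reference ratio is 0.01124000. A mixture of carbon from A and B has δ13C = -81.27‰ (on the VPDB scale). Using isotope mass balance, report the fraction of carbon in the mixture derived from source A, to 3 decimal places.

δ_A = (0.01076563/0.01124000 − 1)×1000 = (0.957796 − 1)×1000 = -42.204‰
δ_B = (0.01027694/0.01124000 − 1)×1000 = (0.914319 − 1)×1000 = -85.681‰
f_A = (δ_mix − δ_B)/(δ_A − δ_B) = (-81.27 − (-85.681))/(-42.204 − (-85.681))
f_A = 4.411 / 43.478 = 0.1015

0.101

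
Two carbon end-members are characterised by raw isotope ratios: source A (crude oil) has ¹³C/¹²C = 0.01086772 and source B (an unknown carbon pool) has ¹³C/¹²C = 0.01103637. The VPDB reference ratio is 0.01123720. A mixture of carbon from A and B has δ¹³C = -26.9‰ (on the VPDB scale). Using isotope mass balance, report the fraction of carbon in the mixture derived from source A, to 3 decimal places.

0.602

δ_A = (0.01086772/0.01123720 − 1)×1000 = (0.967120 − 1)×1000 = -32.880‰
δ_B = (0.01103637/0.01123720 − 1)×1000 = (0.982128 − 1)×1000 = -17.872‰
f_A = (δ_mix − δ_B)/(δ_A − δ_B) = (-26.9 − (-17.872))/(-32.880 − (-17.872))
f_A = -9.028 / -15.008 = 0.6015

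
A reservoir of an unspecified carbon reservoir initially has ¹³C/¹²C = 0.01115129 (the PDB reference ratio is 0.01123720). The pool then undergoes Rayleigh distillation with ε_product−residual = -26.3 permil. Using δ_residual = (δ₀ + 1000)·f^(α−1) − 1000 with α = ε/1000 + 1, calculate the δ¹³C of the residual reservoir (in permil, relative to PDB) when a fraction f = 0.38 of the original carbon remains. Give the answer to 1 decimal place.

17.9 permil

δ₀ = (0.01115129/0.01123720 − 1)×1000 = (0.992355 − 1)×1000 = -7.645 permil
α − 1 = ε/1000 = -0.0263
f^(α−1) = 0.38^(-0.0263) = 1.025774
δ_res = (-7.645 + 1000) × 1.025774 − 1000 = 1017.932 − 1000 = 17.93 permil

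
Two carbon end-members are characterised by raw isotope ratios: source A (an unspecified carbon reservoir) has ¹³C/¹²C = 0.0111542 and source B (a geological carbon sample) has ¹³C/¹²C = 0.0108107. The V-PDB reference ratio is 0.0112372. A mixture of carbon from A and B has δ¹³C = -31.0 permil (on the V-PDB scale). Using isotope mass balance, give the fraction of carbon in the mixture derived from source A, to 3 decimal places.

δ_A = (0.0111542/0.0112372 − 1)×1000 = (0.992614 − 1)×1000 = -7.386 permil
δ_B = (0.0108107/0.0112372 − 1)×1000 = (0.962046 − 1)×1000 = -37.954 permil
f_A = (δ_mix − δ_B)/(δ_A − δ_B) = (-31.0 − (-37.954))/(-7.386 − (-37.954))
f_A = 6.954 / 30.568 = 0.2275

0.228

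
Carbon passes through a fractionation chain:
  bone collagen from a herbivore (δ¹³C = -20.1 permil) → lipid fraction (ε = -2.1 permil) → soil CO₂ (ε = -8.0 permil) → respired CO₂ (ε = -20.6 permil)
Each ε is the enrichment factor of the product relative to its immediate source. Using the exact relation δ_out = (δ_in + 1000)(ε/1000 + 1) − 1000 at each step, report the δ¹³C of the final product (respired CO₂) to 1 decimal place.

-50.0 permil

step 1: δ = (-20.10 + 1000)·(-2.1/1000 + 1) − 1000 = -22.16 permil
step 2: δ = (-22.16 + 1000)·(-8.0/1000 + 1) − 1000 = -29.98 permil
step 3: δ = (-29.98 + 1000)·(-20.6/1000 + 1) − 1000 = -49.96 permil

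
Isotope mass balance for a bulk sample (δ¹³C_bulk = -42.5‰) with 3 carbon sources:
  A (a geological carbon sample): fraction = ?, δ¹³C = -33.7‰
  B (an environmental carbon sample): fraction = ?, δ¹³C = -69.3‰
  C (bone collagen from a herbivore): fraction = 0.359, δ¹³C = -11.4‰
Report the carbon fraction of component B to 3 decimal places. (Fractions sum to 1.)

0.472

Let f_B and f_A be the unknown fractions; fractions sum to 1 so f_B + f_A = 0.641.
Mass balance: Σ fᵢ·δᵢ = δ_bulk ⇒ f_B·(-69.3) + f_A·(-33.7) = -42.5 − (-4.093) = -38.407
Substitute f_A = 0.641 − f_B:
f_B·(-69.3 − -33.7) = -38.407 − 0.641×(-33.7) = -16.806
f_B = -16.806 / -35.6 = 0.4721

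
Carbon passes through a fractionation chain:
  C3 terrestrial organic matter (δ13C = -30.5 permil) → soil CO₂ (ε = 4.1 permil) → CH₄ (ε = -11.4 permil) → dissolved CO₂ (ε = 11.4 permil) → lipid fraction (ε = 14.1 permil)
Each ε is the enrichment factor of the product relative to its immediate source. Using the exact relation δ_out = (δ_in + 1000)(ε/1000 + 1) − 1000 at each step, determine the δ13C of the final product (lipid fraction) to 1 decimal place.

-12.9 permil

step 1: δ = (-30.50 + 1000)·(4.1/1000 + 1) − 1000 = -26.53 permil
step 2: δ = (-26.53 + 1000)·(-11.4/1000 + 1) − 1000 = -37.62 permil
step 3: δ = (-37.62 + 1000)·(11.4/1000 + 1) − 1000 = -26.65 permil
step 4: δ = (-26.65 + 1000)·(14.1/1000 + 1) − 1000 = -12.93 permil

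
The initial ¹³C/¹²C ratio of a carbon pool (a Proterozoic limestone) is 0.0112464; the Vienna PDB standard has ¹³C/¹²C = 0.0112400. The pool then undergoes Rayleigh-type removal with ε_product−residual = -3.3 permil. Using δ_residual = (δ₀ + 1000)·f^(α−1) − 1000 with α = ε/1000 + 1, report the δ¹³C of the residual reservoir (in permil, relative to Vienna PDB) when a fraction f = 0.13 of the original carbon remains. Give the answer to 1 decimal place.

7.3 permil

δ₀ = (0.0112464/0.0112400 − 1)×1000 = (1.000569 − 1)×1000 = 0.569 permil
α − 1 = ε/1000 = -0.0033
f^(α−1) = 0.13^(-0.0033) = 1.006755
δ_res = (0.569 + 1000) × 1.006755 − 1000 = 1007.329 − 1000 = 7.33 permil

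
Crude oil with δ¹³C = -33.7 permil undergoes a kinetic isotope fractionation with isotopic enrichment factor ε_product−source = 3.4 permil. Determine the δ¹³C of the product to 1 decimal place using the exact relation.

To first order, δ_product ≈ δ_source + ε = -30.3 permil.
Exactly, δ_product = (δ_source + 1000)·(ε/1000 + 1) − 1000.
δ_product = (-33.7 + 1000) × (3.4/1000 + 1) − 1000
δ_product = -30.41 permil

-30.4 permil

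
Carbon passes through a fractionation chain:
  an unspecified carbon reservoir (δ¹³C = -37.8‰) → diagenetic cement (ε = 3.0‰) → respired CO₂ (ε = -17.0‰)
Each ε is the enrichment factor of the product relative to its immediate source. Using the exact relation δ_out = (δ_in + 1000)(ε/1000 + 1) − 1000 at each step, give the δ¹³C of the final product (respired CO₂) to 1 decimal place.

-51.3‰

step 1: δ = (-37.80 + 1000)·(3.0/1000 + 1) − 1000 = -34.91‰
step 2: δ = (-34.91 + 1000)·(-17.0/1000 + 1) − 1000 = -51.32‰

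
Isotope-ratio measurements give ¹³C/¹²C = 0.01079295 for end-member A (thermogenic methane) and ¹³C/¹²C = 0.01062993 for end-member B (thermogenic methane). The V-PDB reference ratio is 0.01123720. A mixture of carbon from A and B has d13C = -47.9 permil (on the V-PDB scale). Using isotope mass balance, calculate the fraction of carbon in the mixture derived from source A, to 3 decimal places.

δ_A = (0.01079295/0.01123720 − 1)×1000 = (0.960466 − 1)×1000 = -39.534 permil
δ_B = (0.01062993/0.01123720 − 1)×1000 = (0.945959 − 1)×1000 = -54.041 permil
f_A = (δ_mix − δ_B)/(δ_A − δ_B) = (-47.9 − (-54.041))/(-39.534 − (-54.041))
f_A = 6.141 / 14.507 = 0.4233

0.423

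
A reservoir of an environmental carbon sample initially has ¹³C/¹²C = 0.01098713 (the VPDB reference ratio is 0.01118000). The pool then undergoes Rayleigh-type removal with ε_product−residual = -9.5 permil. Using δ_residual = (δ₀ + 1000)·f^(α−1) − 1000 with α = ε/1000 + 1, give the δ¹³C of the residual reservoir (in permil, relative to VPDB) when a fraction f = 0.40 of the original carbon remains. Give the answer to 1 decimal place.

-8.7 permil

δ₀ = (0.01098713/0.01118000 − 1)×1000 = (0.982749 − 1)×1000 = -17.251 permil
α − 1 = ε/1000 = -0.0095
f^(α−1) = 0.40^(-0.0095) = 1.008743
δ_res = (-17.251 + 1000) × 1.008743 − 1000 = 991.341 − 1000 = -8.66 permil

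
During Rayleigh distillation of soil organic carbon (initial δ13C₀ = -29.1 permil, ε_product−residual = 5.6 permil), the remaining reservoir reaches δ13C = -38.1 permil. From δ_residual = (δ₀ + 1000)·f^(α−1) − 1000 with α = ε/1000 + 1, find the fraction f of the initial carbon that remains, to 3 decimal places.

0.190

α − 1 = ε/1000 = 0.0056
(δ_res + 1000)/(δ₀ + 1000) = (-38.1 + 1000)/(-29.1 + 1000) = 961.9/970.9 = 0.990730
f = 0.990730^(1/0.0056) = exp(ln(0.990730)/0.0056) = exp(-0.00931/0.0056)
f = exp(-1.6630) = 0.1896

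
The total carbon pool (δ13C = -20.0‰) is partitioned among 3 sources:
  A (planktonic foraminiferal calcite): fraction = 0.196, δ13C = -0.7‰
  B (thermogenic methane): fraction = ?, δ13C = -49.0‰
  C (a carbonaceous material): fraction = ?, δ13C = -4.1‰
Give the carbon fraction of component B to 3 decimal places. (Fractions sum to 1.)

0.369

Let f_B and f_C be the unknown fractions; fractions sum to 1 so f_B + f_C = 0.804.
Mass balance: Σ fᵢ·δᵢ = δ_bulk ⇒ f_B·(-49.0) + f_C·(-4.1) = -20.0 − (-0.137) = -19.863
Substitute f_C = 0.804 − f_B:
f_B·(-49.0 − -4.1) = -19.863 − 0.804×(-4.1) = -16.566
f_B = -16.566 / -44.9 = 0.3690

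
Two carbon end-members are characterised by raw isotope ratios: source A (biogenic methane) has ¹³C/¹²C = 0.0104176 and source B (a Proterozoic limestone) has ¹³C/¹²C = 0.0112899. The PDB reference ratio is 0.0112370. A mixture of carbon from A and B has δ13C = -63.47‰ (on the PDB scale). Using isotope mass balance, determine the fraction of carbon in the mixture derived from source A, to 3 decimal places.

0.878

δ_A = (0.0104176/0.0112370 − 1)×1000 = (0.927080 − 1)×1000 = -72.920‰
δ_B = (0.0112899/0.0112370 − 1)×1000 = (1.004708 − 1)×1000 = 4.708‰
f_A = (δ_mix − δ_B)/(δ_A − δ_B) = (-63.47 − (4.708))/(-72.920 − (4.708))
f_A = -68.178 / -77.627 = 0.8783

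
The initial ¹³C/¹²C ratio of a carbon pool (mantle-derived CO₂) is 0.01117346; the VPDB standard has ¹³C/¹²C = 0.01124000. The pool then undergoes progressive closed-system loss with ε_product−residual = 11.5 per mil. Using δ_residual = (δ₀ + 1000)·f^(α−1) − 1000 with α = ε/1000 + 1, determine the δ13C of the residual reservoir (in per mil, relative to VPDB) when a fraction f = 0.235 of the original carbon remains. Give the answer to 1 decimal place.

-22.3 per mil

δ₀ = (0.01117346/0.01124000 − 1)×1000 = (0.994080 − 1)×1000 = -5.920 per mil
α − 1 = ε/1000 = 0.0115
f^(α−1) = 0.235^(0.0115) = 0.983484
δ_res = (-5.920 + 1000) × 0.983484 − 1000 = 977.662 − 1000 = -22.34 per mil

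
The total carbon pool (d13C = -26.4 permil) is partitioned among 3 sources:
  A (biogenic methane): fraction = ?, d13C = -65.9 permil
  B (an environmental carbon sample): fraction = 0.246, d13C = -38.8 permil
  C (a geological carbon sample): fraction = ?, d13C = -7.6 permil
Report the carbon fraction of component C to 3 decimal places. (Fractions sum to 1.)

Let f_C and f_A be the unknown fractions; fractions sum to 1 so f_C + f_A = 0.754.
Mass balance: Σ fᵢ·δᵢ = δ_bulk ⇒ f_C·(-7.6) + f_A·(-65.9) = -26.4 − (-9.545) = -16.855
Substitute f_A = 0.754 − f_C:
f_C·(-7.6 − -65.9) = -16.855 − 0.754×(-65.9) = 32.833
f_C = 32.833 / 58.3 = 0.5632

0.563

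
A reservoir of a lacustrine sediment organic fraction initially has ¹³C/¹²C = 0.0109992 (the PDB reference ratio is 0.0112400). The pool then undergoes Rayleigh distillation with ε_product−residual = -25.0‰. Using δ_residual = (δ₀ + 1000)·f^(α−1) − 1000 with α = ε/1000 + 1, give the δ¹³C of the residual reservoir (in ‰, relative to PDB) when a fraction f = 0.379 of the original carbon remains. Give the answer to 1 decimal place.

δ₀ = (0.0109992/0.0112400 − 1)×1000 = (0.978577 − 1)×1000 = -21.423‰
α − 1 = ε/1000 = -0.0250
f^(α−1) = 0.379^(-0.0250) = 1.024552
δ_res = (-21.423 + 1000) × 1.024552 − 1000 = 1002.603 − 1000 = 2.60‰

2.6‰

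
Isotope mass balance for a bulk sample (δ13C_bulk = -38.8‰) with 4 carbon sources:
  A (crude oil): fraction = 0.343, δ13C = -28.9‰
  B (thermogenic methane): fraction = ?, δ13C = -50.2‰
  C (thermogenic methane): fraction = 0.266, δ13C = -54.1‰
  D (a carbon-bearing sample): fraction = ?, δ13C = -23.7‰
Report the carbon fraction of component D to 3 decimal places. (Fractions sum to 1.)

Let f_D and f_B be the unknown fractions; fractions sum to 1 so f_D + f_B = 0.391.
Mass balance: Σ fᵢ·δᵢ = δ_bulk ⇒ f_D·(-23.7) + f_B·(-50.2) = -38.8 − (-24.303) = -14.497
Substitute f_B = 0.391 − f_D:
f_D·(-23.7 − -50.2) = -14.497 − 0.391×(-50.2) = 5.132
f_D = 5.132 / 26.5 = 0.1936

0.194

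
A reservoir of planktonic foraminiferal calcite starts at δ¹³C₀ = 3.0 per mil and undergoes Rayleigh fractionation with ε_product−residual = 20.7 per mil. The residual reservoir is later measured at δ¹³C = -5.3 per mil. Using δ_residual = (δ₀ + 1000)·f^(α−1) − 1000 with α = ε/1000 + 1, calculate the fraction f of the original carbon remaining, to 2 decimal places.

0.67

α − 1 = ε/1000 = 0.0207
(δ_res + 1000)/(δ₀ + 1000) = (-5.3 + 1000)/(3.0 + 1000) = 994.7/1003.0 = 0.991725
f = 0.991725^(1/0.0207) = exp(ln(0.991725)/0.0207) = exp(-0.00831/0.0207)
f = exp(-0.4014) = 0.6694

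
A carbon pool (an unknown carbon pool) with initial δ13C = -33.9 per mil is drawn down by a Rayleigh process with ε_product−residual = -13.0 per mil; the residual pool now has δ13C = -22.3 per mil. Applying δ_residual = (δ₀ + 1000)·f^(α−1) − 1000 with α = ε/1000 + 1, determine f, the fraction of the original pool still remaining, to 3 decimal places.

α − 1 = ε/1000 = -0.0130
(δ_res + 1000)/(δ₀ + 1000) = (-22.3 + 1000)/(-33.9 + 1000) = 977.7/966.1 = 1.012007
f = 1.012007^(1/-0.0130) = exp(ln(1.012007)/-0.0130) = exp(0.01194/-0.0130)
f = exp(-0.9181) = 0.3993

0.399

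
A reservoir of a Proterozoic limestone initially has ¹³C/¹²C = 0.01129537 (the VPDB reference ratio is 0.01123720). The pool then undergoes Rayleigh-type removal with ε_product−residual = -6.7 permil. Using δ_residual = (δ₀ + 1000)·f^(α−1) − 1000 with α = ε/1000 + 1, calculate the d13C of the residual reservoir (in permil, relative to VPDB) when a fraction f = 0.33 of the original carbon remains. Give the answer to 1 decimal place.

12.7 permil

δ₀ = (0.01129537/0.01123720 − 1)×1000 = (1.005177 − 1)×1000 = 5.177 permil
α − 1 = ε/1000 = -0.0067
f^(α−1) = 0.33^(-0.0067) = 1.007456
δ_res = (5.177 + 1000) × 1.007456 − 1000 = 1012.671 − 1000 = 12.67 permil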